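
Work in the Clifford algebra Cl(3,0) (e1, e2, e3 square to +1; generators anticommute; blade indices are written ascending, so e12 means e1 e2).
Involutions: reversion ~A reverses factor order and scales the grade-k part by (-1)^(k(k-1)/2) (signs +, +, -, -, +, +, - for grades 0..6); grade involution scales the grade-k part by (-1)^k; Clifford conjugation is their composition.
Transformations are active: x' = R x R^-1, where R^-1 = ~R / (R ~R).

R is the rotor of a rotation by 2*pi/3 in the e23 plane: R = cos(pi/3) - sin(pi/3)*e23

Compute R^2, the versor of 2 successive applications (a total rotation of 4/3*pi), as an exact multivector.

Half-angle bookkeeping: 2 applications in e23 add up to rotor phase 2*pi/3 = 2*pi/3, so R^2 = cos(2*pi/3) - sin(2*pi/3)*e23.
cos(2*pi/3) = -1/2 and sin(2*pi/3) = sqrt(3)/2, so R^2 = -1/2 - sqrt(3)/2*e23. The net rotation is 4/3*pi; the rotor keeps the half-angle phase exactly.
Answer: -1/2 - sqrt(3)/2*e23


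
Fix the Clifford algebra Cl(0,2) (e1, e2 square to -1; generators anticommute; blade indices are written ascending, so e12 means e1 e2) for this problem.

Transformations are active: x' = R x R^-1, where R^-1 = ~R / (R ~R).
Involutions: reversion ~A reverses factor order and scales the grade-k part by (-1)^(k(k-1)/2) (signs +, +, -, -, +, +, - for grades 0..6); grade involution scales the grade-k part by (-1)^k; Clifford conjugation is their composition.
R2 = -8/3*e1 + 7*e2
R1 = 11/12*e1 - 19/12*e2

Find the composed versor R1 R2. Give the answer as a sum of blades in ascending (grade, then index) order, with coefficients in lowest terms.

Distribute over the terms of R1 (each basis-blade product reordered to ascending indices, repeated generators contracted through their squares):
(11/12*e1) R2 = 22/9 + 77/12*e12
(-19/12*e2) R2 = 133/12 - 38/9*e12
Summing the partial products and collecting blades:
Answer: 487/36 + 79/36*e12


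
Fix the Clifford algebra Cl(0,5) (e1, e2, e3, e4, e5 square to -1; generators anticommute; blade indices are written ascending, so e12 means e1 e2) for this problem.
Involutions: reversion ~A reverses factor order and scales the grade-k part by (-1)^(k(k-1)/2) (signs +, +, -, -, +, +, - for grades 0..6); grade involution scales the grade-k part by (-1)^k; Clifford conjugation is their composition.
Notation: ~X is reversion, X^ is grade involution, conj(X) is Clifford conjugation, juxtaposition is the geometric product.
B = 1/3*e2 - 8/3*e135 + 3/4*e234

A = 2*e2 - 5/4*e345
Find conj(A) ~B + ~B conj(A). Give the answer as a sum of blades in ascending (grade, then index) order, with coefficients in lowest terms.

first term: 2/3 + 10/3*e14 + 15/16*e25 - 3/2*e34 + 16/3*e1235 + 5/12*e2345
second term: 2/3 - 10/3*e14 - 15/16*e25 - 3/2*e34 - 16/3*e1235 - 5/12*e2345
Answer: 4/3 - 3*e34


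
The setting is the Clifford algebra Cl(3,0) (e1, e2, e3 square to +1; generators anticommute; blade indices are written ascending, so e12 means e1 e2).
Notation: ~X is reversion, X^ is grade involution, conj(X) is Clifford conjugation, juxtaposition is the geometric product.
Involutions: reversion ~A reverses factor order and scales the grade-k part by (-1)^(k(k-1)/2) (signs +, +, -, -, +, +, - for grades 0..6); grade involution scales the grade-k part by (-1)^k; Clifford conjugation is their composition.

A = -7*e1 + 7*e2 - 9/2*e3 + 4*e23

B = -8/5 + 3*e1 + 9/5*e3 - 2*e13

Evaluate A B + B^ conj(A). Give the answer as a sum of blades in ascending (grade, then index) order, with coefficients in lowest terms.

first term: -291/10 + 11/5*e1 - 4*e2 + 106/5*e3 - 29*e12 + 9/10*e13 + 31/5*e23 + 26*e123
second term: -291/10 - 101/5*e1 + 4*e2 + 34/5*e3 + 13*e12 - 9/10*e13 - 31/5*e23 - 2*e123
Answer: -291/5 - 18*e1 + 28*e3 - 16*e12 + 24*e123


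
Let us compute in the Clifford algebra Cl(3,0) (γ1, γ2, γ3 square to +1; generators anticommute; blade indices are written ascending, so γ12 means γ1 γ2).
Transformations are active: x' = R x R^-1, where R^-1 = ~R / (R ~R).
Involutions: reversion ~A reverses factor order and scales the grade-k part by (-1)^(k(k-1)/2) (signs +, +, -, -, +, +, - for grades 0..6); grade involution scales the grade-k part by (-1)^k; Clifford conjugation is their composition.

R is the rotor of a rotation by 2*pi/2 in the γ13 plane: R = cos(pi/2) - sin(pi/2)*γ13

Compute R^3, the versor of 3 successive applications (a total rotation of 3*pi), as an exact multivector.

The rotor phase is half the rotation angle and phases add under composition, so 3 steps in the γ13 plane accumulate phase 3*(pi/2) = 3*pi/2: R^3 = cos(3*pi/2) - sin(3*pi/2)*γ13.
cos(3*pi/2) = 0 and sin(3*pi/2) = -1, so R^3 = γ13. The net rotation is 1*pi (after discarding 1 full turn, each of which contributes a factor -1 to the rotor); the rotor keeps the half-angle phase exactly.
Answer: γ13


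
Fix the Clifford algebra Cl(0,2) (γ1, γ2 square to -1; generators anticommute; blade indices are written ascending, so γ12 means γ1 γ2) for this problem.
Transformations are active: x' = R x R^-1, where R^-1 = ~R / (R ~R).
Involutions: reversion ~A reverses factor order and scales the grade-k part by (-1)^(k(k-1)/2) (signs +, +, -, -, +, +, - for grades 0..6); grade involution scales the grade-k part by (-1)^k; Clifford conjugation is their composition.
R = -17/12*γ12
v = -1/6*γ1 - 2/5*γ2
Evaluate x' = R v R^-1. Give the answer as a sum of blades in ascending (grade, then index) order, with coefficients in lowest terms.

~R = 17/12*γ12, and R ~R = 289/144, so R^-1 = ~R / (289/144).
R v = -17/30*γ1 + 17/72*γ2
Answer: 1/6*γ1 + 2/5*γ2


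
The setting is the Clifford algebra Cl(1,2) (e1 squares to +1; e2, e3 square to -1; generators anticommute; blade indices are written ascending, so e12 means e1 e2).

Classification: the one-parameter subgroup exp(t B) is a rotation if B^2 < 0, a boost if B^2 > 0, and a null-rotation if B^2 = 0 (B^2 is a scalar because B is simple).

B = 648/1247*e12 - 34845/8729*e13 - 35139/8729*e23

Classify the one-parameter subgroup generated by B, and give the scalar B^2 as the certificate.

B^2 term by term: the squares give (648/1247)^2*(e12)^2 + (-34845/8729)^2*(e13)^2 + (-35139/8729)^2*(e23)^2 = 419904/1555009*(+1) + 1214174025/76195441*(+1) + 1234749321/76195441*(-1) = 0 (each basis 2-blade squares to minus the product of its generators' squares); cross terms between blades sharing an index anticommute and cancel. So B^2 = 0.
Answer: null-rotation, certificate B^2 = 0. B^2 = 0 is basis-independent, so its sign is the whole story.


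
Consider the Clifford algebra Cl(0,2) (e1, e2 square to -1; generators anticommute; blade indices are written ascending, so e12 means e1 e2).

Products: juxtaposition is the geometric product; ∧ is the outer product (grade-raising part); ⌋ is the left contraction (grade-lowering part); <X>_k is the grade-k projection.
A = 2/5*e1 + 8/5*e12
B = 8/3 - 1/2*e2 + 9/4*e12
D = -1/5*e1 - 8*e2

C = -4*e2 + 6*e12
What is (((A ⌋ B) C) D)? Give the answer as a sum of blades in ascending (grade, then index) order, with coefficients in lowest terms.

step 1: -18/5 - 9/10*e2
step 2: -18/5 - 27/5*e1 + 72/5*e2 - 108/5*e12
step 3: 2853/25 - 4302/25*e1 + 828/25*e2 + 1152/25*e12
Answer: 2853/25 - 4302/25*e1 + 828/25*e2 + 1152/25*e12


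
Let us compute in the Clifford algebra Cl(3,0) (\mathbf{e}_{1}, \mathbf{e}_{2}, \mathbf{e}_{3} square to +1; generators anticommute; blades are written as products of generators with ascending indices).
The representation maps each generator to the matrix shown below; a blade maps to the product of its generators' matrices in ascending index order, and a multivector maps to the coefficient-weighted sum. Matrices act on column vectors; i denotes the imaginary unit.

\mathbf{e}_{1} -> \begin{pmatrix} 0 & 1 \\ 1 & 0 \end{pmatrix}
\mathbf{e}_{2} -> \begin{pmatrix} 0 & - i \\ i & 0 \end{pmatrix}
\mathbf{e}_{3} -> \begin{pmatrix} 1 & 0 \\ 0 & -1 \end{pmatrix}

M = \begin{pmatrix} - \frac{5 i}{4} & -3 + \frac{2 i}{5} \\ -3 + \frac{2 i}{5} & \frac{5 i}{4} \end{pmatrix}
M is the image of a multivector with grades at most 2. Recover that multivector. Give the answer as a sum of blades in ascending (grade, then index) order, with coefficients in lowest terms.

Method: 1, rho(e_{1}), rho(e_{2}), rho(e_{3}) form a trace-orthogonal basis of the 2x2 complex matrices (tr(X Y) = 2 if X = Y, else 0), so M = m0*1 + m1*rho(e_{1}) + m2*rho(e_{2}) + m3*rho(e_{3}) with m0 = tr(M)/2 = 0, m1 = tr(M rho(e_{1}))/2 = -3 + \frac{2 i}{5}, m2 = tr(M rho(e_{2}))/2 = 0, m3 = tr(M rho(e_{3}))/2 = - \frac{5 i}{4}.
Multiplying table entries, the bivector images are rho(e_{1} e_{2}) = i*rho(e_{3}), rho(e_{1} e_{3}) = -i*rho(e_{2}), rho(e_{2} e_{3}) = i*rho(e_{1}); with real blade coefficients the real parts of m0..m3 are the coefficients of 1, e_{1}, e_{2}, e_{3} and the imaginary parts give the bivectors (e_{2} e_{3}: Im m1, e_{1} e_{3}: -Im m2, e_{1} e_{2}: Im m3).
Answer: -3 e_{1} - \frac{5}{4} e_{1} e_{2} + \frac{2}{5} e_{2} e_{3}


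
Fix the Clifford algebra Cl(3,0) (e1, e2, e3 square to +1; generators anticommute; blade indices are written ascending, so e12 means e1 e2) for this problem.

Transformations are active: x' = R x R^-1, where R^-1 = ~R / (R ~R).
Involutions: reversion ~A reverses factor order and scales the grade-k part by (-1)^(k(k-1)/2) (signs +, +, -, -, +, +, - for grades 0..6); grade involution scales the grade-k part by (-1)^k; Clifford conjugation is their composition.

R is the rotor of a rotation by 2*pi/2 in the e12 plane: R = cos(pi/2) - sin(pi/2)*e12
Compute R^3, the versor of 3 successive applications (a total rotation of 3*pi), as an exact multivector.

Because a rotor carries half the rotation angle, composing 3 copies of this e12-plane rotor multiplies the phase: 3*(pi/2) = 3*pi/2, hence R^3 = cos(3*pi/2) - sin(3*pi/2)*e12.
cos(3*pi/2) = 0 and sin(3*pi/2) = -1, so R^3 = e12. The net rotation is 1*pi (after discarding 1 full turn, each of which contributes a factor -1 to the rotor); the rotor keeps the half-angle phase exactly.
Answer: e12


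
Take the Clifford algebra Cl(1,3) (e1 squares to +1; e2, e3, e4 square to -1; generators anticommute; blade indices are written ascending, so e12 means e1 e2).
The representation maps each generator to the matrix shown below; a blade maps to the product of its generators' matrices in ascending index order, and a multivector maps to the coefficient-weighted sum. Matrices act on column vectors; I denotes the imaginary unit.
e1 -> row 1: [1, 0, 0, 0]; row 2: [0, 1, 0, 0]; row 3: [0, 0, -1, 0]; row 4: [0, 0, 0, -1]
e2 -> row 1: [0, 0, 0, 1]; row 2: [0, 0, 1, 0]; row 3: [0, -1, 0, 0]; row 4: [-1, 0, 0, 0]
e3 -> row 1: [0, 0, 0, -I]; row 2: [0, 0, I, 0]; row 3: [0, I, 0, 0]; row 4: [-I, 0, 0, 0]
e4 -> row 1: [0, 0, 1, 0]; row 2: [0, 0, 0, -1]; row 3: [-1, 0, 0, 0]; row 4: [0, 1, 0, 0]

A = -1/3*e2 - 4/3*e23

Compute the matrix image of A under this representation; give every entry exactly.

Bivector images (products of the table entries): rho(e23) = rho(e2)rho(e3) = row 1: [-I, 0, 0, 0]; row 2: [0, I, 0, 0]; row 3: [0, 0, -I, 0]; row 4: [0, 0, 0, I].
M = (-1/3)*rho(e2) + (-4/3)*rho(e23), summed entrywise:
Answer: row 1: [4*I/3, 0, 0, -1/3]; row 2: [0, -4*I/3, -1/3, 0]; row 3: [0, 1/3, 4*I/3, 0]; row 4: [1/3, 0, 0, -4*I/3]


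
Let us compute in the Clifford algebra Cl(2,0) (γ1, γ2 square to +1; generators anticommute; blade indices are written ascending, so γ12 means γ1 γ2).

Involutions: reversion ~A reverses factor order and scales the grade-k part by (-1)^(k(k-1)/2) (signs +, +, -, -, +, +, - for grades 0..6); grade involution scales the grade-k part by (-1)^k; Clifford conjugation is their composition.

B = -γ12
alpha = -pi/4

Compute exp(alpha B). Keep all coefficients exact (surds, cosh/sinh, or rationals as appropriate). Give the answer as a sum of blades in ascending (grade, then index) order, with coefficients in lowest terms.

B^2 = (-1)^2*(γ12)^2 = 1*(-1) = -1 (a basis 2-blade squares to minus the product of its generators' squares).
B^2 = -1 — since the square is negative, the closed form is circular: l = 1, alpha*l = -pi/4, so exp(alpha B) = cos(-pi/4) + (sin(-pi/4)/1)*B = sqrt(2)/2 + (-sqrt(2)/2)*B.
Answer: sqrt(2)/2 + sqrt(2)/2*γ12


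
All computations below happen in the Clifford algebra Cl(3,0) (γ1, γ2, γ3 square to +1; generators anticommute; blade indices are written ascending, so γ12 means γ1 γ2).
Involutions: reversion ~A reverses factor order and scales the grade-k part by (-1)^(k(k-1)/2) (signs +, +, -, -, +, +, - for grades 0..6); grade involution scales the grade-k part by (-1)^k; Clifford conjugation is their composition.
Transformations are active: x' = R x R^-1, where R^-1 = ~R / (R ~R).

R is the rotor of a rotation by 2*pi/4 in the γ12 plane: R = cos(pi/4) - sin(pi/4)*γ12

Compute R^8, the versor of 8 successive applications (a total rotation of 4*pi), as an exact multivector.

Rotor phase runs at HALF the rotation angle; powers of one rotor simply add phase, so after 8 steps in γ12 the phase is 8*pi/4 = 2*pi and R^8 = cos(2*pi) - sin(2*pi)*γ12.
cos(2*pi) = 1 and sin(2*pi) = 0, so R^8 = 1. The total rotation 4*pi is 2 full turns, so every vector returns to itself, yet the rotor is +1, back on the identity sheet (an even number of 2*pi turns).
Answer: 1


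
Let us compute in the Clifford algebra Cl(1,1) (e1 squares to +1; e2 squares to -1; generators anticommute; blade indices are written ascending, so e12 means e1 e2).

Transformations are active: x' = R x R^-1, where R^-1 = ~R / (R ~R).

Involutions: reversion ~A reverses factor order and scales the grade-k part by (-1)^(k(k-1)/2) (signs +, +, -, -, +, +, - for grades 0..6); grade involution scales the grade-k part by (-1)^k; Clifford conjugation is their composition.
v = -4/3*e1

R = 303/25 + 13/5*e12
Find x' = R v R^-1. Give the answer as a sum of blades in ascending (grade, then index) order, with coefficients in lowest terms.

~R = 303/25 - 13/5*e12, and R ~R = 87584/625, so R^-1 = ~R / (87584/625).
R v = -404/25*e1 + 52/15*e2
Answer: -48017/32844*e1 + 6565/10948*e2


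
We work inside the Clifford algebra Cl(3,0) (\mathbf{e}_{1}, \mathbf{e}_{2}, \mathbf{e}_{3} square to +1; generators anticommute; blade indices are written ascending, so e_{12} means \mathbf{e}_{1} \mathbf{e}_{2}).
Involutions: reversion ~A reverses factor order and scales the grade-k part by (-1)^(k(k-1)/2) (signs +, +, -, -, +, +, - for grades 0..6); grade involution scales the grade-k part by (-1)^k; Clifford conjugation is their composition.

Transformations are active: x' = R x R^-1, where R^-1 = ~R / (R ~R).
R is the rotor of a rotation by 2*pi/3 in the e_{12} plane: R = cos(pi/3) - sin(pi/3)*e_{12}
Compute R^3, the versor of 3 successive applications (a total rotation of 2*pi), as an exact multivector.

The rotor phase is half the rotation angle and phases add under composition, so 3 steps in the e_{12} plane accumulate phase 3*(pi/3) = \pi: R^3 = cos(\pi) - sin(\pi)*e_{12}.
cos(\pi) = -1 and sin(\pi) = 0, so R^3 = -1. The total rotation 2*pi is 1 full turn, so every vector returns to itself, yet the rotor is -1, on the OTHER sheet of the double cover (an odd number of 2*pi turns).
Answer: -1


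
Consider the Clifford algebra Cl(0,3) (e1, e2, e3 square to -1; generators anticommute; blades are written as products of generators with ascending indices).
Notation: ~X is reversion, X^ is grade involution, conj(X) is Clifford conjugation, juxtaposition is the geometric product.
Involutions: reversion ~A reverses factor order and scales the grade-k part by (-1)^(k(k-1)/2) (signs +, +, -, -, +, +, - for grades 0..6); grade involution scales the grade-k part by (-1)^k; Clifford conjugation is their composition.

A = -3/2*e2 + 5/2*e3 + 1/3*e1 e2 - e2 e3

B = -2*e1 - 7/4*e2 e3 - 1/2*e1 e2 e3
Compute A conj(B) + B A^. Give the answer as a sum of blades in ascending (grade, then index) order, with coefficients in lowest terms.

first term: 7/4 - 1/2*e1 + 121/24*e2 + 67/24*e3 + 17/4*e1 e2 - 29/6*e1 e3 - 2*e1 e2 e3
second term: -7/4 - 1/2*e1 - 89/24*e2 - 59/24*e3 - 17/4*e1 e2 + 11/3*e1 e3 + 2*e1 e2 e3
Answer: -e1 + 4/3*e2 + 1/3*e3 - 7/6*e1 e3


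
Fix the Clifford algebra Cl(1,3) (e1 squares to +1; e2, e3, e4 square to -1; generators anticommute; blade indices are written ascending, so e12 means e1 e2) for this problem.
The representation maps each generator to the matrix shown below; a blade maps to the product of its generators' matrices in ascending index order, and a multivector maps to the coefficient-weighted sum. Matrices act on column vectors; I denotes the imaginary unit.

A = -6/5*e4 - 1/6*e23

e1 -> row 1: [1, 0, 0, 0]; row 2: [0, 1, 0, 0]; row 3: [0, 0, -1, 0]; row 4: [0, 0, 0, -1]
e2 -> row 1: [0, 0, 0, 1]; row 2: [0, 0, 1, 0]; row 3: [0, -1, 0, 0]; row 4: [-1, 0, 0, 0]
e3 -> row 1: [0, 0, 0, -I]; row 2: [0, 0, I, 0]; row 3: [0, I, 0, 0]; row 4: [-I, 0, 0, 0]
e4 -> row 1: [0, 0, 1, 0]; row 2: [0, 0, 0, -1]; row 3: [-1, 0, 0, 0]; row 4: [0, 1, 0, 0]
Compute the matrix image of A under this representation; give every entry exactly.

Bivector images (products of the table entries): rho(e23) = rho(e2)rho(e3) = row 1: [-I, 0, 0, 0]; row 2: [0, I, 0, 0]; row 3: [0, 0, -I, 0]; row 4: [0, 0, 0, I].
M = (-6/5)*rho(e4) + (-1/6)*rho(e23), summed entrywise:
Answer: row 1: [I/6, 0, -6/5, 0]; row 2: [0, -I/6, 0, 6/5]; row 3: [6/5, 0, I/6, 0]; row 4: [0, -6/5, 0, -I/6]


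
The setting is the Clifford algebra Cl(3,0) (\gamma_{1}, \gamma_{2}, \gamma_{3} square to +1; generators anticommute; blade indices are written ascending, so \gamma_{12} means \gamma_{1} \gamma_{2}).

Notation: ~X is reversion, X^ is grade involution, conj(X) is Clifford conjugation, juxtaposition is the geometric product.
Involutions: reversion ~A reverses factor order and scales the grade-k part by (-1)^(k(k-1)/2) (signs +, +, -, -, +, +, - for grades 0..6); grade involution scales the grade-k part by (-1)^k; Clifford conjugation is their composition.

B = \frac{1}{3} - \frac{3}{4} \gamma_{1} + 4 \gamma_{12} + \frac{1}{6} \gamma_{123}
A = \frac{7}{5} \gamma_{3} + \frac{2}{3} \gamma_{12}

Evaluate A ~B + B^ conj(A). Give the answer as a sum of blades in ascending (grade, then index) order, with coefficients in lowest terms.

first term: \frac{8}{3} + \frac{1}{2} \gamma_{2} + \frac{26}{45} \gamma_{3} - \frac{1}{90} \gamma_{12} + \frac{21}{20} \gamma_{13} - \frac{28}{5} \gamma_{123}
second term: \frac{8}{3} - \frac{1}{2} \gamma_{2} - \frac{26}{45} \gamma_{3} + \frac{1}{90} \gamma_{12} - \frac{21}{20} \gamma_{13} - \frac{28}{5} \gamma_{123}
Answer: \frac{16}{3} - \frac{56}{5} \gamma_{123}


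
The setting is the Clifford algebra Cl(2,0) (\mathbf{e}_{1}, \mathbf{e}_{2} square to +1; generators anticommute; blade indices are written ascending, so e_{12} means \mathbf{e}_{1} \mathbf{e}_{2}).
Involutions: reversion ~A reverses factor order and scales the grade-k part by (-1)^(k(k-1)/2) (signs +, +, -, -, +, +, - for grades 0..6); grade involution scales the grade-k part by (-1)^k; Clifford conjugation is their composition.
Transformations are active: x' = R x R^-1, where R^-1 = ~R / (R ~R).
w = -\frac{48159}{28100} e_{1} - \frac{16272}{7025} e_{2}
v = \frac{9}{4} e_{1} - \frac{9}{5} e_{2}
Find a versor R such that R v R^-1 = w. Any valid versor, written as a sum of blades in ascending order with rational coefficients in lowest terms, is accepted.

Construction: equal norms (both \frac{3321}{400}) license R = v + w = \frac{7533}{14050} e_{1} - \frac{28917}{7025} e_{2} — nothing changes along that direction, while (v - w)/2 changes sign, so v maps onto w.
Answer: \frac{7533}{14050} e_{1} - \frac{28917}{7025} e_{2}


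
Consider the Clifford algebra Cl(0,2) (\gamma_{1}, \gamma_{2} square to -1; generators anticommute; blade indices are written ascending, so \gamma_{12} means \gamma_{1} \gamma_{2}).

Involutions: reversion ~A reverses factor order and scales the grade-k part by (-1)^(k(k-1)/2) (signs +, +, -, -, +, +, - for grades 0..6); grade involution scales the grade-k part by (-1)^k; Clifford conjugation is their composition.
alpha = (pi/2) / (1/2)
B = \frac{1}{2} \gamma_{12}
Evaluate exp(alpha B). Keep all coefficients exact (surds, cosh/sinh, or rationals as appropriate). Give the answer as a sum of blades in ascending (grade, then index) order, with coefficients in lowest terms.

B^2 = (\frac{1}{2})^2*(\gamma_{12})^2 = \frac{1}{4}*(-1) = -\frac{1}{4} (a basis 2-blade squares to minus the product of its generators' squares).
B^2 = -\frac{1}{4} — B^2 < 0, so the exponential closes trigonometrically: l = \frac{1}{2}, alpha*l = \frac{\pi}{2}, so exp(alpha B) = cos(\frac{\pi}{2}) + (sin(\frac{\pi}{2})/(\frac{1}{2}))*B = 0 + (2)*B.
Answer: \gamma_{12}


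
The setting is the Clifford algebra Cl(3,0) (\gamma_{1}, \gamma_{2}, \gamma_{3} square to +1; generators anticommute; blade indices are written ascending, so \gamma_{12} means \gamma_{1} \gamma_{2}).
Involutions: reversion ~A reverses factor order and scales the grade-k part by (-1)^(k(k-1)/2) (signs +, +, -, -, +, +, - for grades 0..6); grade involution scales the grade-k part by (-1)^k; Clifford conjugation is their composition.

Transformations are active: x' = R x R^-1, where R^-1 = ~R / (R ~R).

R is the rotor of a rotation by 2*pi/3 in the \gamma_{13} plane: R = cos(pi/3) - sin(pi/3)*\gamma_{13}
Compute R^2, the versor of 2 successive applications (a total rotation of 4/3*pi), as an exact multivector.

Rotor phase runs at HALF the rotation angle; powers of one rotor simply add phase, so after 2 steps in \gamma_{13} the phase is 2*pi/3 = \frac{2 \pi}{3} and R^2 = cos(\frac{2 \pi}{3}) - sin(\frac{2 \pi}{3})*\gamma_{13}.
cos(\frac{2 \pi}{3}) = - \frac{1}{2} and sin(\frac{2 \pi}{3}) = \frac{\sqrt{3}}{2}, so R^2 = -\frac{1}{2} - \frac{\sqrt{3}}{2} \gamma_{13}. The net rotation is 4/3*pi; the rotor keeps the half-angle phase exactly.
Answer: -\frac{1}{2} - \frac{\sqrt{3}}{2} \gamma_{13}


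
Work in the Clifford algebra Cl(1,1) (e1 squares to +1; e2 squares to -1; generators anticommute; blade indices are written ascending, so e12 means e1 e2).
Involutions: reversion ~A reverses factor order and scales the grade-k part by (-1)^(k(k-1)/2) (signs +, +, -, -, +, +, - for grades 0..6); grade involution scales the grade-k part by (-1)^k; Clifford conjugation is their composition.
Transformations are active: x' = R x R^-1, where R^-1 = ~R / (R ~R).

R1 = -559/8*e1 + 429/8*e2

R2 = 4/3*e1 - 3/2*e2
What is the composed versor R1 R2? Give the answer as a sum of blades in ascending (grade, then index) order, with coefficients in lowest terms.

Distribute over the terms of R1 (each basis-blade product reordered to ascending indices, repeated generators contracted through their squares):
(-559/8*e1) R2 = -559/6 + 1677/16*e12
(429/8*e2) R2 = 1287/16 - 143/2*e12
Summing the partial products and collecting blades:
Answer: -611/48 + 533/16*e12


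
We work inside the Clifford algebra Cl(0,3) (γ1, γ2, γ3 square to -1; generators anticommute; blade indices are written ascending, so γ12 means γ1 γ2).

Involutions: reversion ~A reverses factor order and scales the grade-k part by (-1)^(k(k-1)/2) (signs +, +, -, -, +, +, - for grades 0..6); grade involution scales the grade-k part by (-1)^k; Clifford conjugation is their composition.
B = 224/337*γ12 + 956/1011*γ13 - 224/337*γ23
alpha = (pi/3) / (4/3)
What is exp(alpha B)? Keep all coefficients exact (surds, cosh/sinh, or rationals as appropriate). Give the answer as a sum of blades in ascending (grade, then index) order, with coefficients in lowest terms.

B^2 term by term: the squares give (224/337)^2*(γ12)^2 + (956/1011)^2*(γ13)^2 + (-224/337)^2*(γ23)^2 = 50176/113569*(-1) + 913936/1022121*(-1) + 50176/113569*(-1) = -16/9 (each basis 2-blade squares to minus the product of its generators' squares); cross terms between blades sharing an index anticommute and cancel. So B^2 = -16/9.
B^2 = -16/9 — since the square is negative, the closed form is circular: l = 4/3, alpha*l = pi/3, so exp(alpha B) = cos(pi/3) + (sin(pi/3)/(4/3))*B = 1/2 + (3*sqrt(3)/8)*B.
Answer: 1/2 + 84*sqrt(3)/337*γ12 + 239*sqrt(3)/674*γ13 - 84*sqrt(3)/337*γ23


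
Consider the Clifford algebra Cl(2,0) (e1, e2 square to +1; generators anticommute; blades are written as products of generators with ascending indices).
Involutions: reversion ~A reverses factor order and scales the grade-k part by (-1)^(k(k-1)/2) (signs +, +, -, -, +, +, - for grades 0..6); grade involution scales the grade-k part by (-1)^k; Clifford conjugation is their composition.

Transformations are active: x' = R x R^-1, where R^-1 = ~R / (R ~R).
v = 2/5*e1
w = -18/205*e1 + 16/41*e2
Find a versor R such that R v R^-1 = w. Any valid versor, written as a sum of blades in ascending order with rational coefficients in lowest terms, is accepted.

Take R = v + w = 64/205*e1 + 16/41*e2. Because q(v) = q(w) = 4/25, conjugation by R sends v exactly to w.
Answer: 64/205*e1 + 16/41*e2


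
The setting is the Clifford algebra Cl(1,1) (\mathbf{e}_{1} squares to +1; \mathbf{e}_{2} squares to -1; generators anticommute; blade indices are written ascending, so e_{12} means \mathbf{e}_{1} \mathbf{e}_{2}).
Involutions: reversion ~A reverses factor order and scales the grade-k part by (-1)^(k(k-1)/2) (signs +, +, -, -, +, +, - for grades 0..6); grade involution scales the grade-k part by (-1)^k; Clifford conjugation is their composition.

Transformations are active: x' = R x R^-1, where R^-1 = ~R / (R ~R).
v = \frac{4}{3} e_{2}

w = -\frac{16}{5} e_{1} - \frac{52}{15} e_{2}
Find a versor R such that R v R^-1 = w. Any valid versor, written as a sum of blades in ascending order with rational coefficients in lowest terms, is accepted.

The midline construction: v and w both square to -\frac{16}{9}, so reflecting in their sum -\frac{16}{5} e_{1} - \frac{32}{15} e_{2} exchanges them.
Answer: -\frac{16}{5} e_{1} - \frac{32}{15} e_{2}


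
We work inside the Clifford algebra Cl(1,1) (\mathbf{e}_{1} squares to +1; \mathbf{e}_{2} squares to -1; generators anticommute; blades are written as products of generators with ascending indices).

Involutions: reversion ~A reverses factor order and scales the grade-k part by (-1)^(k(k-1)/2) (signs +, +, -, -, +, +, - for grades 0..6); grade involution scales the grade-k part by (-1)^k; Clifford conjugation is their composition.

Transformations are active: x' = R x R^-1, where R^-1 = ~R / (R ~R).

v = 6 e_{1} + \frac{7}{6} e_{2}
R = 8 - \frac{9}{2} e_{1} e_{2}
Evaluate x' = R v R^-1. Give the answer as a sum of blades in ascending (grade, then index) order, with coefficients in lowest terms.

~R = 8 + \frac{9}{2} e_{1} e_{2}, and R ~R = \frac{175}{4}, so R^-1 = ~R / (\frac{175}{4}).
R v = \frac{213}{4} e_{1} + \frac{109}{3} e_{2}
Answer: \frac{2358}{175} e_{1} + \frac{12727}{1050} e_{2}


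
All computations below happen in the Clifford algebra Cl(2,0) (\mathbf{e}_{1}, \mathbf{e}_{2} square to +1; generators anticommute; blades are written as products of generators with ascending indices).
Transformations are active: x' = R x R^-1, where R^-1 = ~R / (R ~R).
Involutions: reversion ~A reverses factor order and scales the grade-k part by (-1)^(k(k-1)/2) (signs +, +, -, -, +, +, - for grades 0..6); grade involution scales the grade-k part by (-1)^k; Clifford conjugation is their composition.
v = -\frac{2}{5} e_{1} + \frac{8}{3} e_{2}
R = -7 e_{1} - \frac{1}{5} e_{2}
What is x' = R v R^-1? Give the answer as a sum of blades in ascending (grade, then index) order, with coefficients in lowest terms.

~R = -7 e_{1} - \frac{1}{5} e_{2}, and R ~R = \frac{1226}{25}, so R^-1 = ~R / (\frac{1226}{25}).
R v = \frac{34}{15} - \frac{1406}{75} e_{1} e_{2}
Answer: -\frac{2272}{9195} e_{1} - \frac{1646}{613} e_{2}


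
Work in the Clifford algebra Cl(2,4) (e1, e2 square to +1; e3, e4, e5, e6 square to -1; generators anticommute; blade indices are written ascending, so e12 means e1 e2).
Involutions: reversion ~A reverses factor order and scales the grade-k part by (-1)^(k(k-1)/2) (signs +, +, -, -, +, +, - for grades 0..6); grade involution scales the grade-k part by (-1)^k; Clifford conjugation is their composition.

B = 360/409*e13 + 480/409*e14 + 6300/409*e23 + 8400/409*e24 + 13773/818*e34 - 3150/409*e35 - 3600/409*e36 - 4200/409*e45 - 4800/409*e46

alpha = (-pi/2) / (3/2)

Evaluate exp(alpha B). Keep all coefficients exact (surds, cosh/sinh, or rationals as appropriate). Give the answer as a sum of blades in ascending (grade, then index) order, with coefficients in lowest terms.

B^2 term by term: the squares give (360/409)^2*(e13)^2 + (480/409)^2*(e14)^2 + (6300/409)^2*(e23)^2 + (8400/409)^2*(e24)^2 + (13773/818)^2*(e34)^2 + (-3150/409)^2*(e35)^2 + (-3600/409)^2*(e36)^2 + (-4200/409)^2*(e45)^2 + (-4800/409)^2*(e46)^2 = 129600/167281*(+1) + 230400/167281*(+1) + 39690000/167281*(+1) + 70560000/167281*(+1) + 189695529/669124*(-1) + 9922500/167281*(-1) + 12960000/167281*(-1) + 17640000/167281*(-1) + 23040000/167281*(-1) = -9/4 (each basis 2-blade squares to minus the product of its generators' squares); cross terms between blades sharing an index anticommute and cancel; the commuting (index-disjoint) pairs give grade-4 terms 2*c*c'*(blade product), which cancel blade by blade — e1234: -6048000/167281 + 6048000/167281 = 0; e1345: -3024000/167281 + 3024000/167281 = 0; e1346: -3456000/167281 + 3456000/167281 = 0; e2345: -52920000/167281 + 52920000/167281 = 0; e2346: -60480000/167281 + 60480000/167281 = 0; e3456: -30240000/167281 + 30240000/167281 = 0 — confirming B is simple. So B^2 = -9/4.
B^2 = -9/4 — circular case — the even/odd split gives cos and sin: l = 3/2, alpha*l = -pi/2, so exp(alpha B) = cos(-pi/2) + (sin(-pi/2)/(3/2))*B = 0 + (-2/3)*B.
Answer: -240/409*e13 - 320/409*e14 - 4200/409*e23 - 5600/409*e24 - 4591/409*e34 + 2100/409*e35 + 2400/409*e36 + 2800/409*e45 + 3200/409*e46


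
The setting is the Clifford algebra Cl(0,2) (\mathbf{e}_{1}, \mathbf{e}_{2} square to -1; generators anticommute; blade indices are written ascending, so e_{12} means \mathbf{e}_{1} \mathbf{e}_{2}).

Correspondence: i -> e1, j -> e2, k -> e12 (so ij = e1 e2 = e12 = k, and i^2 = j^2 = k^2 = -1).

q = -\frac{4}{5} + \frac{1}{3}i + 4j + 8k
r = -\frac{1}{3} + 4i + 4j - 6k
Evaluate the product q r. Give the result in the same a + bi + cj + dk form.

In blades: q = -\frac{4}{5} + \frac{1}{3} e_{1} + 4 e_{2} + 8 e_{12}, r = -\frac{1}{3} + 4 e_{1} + 4 e_{2} - 6 e_{12}.
Distribute q over r term by term (generator squares from the signature, products reordered to ascending indices): (-\frac{4}{5})*r = \frac{4}{15} - \frac{16}{5} e_{1} - \frac{16}{5} e_{2} + \frac{24}{5} e_{12}; (\frac{1}{3} e_{1})*r = -\frac{4}{3} - \frac{1}{9} e_{1} + 2 e_{2} + \frac{4}{3} e_{12}; (4 e_{2})*r = -16 - 24 e_{1} - \frac{4}{3} e_{2} - 16 e_{12}; (8 e_{12})*r = 48 - 32 e_{1} + 32 e_{2} - \frac{8}{3} e_{12}.
Sum: \frac{464}{15} - \frac{2669}{45} e_{1} + \frac{442}{15} e_{2} - \frac{188}{15} e_{12}; translating back through the correspondence:
Answer: \frac{464}{15} - \frac{2669}{45}i + \frac{442}{15}j - \frac{188}{15}k


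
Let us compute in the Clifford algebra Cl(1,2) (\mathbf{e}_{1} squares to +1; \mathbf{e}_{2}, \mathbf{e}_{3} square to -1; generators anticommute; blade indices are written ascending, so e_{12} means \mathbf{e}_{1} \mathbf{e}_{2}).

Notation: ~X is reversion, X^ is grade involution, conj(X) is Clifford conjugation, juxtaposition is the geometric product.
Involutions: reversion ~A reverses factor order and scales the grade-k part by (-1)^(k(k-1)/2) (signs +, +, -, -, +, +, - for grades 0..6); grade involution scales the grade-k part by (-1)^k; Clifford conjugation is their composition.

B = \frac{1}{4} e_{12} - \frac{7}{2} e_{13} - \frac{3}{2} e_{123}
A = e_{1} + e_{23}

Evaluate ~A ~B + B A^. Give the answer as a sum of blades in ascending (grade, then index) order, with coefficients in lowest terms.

first term: \frac{3}{2} e_{1} - \frac{1}{4} e_{2} + \frac{7}{2} e_{3} + \frac{7}{2} e_{12} + \frac{1}{4} e_{13} + \frac{3}{2} e_{23}
second term: \frac{3}{2} e_{1} + \frac{1}{4} e_{2} - \frac{7}{2} e_{3} - \frac{7}{2} e_{12} - \frac{1}{4} e_{13} + \frac{3}{2} e_{23}
Answer: 3 e_{1} + 3 e_{23}


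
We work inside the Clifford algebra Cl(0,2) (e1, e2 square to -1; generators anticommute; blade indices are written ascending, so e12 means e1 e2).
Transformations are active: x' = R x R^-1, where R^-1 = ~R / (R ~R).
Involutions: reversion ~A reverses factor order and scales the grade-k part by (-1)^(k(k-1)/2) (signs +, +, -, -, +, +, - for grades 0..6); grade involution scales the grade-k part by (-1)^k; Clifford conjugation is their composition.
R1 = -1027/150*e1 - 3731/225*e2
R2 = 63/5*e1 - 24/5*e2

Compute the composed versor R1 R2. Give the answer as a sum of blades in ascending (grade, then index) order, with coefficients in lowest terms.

Distribute over the terms of R1 (each basis-blade product reordered to ascending indices, repeated generators contracted through their squares):
(-1027/150*e1) R2 = 21567/250 + 4108/125*e12
(-3731/225*e2) R2 = -29848/375 + 26117/125*e12
Summing the partial products and collecting blades:
Answer: 1001/150 + 1209/5*e12


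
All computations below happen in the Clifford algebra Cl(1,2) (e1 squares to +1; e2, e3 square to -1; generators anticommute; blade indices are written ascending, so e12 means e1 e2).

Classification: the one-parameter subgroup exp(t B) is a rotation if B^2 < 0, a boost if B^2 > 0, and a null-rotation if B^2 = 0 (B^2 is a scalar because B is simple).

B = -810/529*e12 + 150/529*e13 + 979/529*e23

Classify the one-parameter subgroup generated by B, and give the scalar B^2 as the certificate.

B^2 term by term: the squares give (-810/529)^2*(e12)^2 + (150/529)^2*(e13)^2 + (979/529)^2*(e23)^2 = 656100/279841*(+1) + 22500/279841*(+1) + 958441/279841*(-1) = -1 (each basis 2-blade squares to minus the product of its generators' squares); cross terms between blades sharing an index anticommute and cancel. So B^2 = -1.
Answer: rotation, certificate B^2 = -1. The scalar -1 is the complete invariant here: its sign names the subgroup type.


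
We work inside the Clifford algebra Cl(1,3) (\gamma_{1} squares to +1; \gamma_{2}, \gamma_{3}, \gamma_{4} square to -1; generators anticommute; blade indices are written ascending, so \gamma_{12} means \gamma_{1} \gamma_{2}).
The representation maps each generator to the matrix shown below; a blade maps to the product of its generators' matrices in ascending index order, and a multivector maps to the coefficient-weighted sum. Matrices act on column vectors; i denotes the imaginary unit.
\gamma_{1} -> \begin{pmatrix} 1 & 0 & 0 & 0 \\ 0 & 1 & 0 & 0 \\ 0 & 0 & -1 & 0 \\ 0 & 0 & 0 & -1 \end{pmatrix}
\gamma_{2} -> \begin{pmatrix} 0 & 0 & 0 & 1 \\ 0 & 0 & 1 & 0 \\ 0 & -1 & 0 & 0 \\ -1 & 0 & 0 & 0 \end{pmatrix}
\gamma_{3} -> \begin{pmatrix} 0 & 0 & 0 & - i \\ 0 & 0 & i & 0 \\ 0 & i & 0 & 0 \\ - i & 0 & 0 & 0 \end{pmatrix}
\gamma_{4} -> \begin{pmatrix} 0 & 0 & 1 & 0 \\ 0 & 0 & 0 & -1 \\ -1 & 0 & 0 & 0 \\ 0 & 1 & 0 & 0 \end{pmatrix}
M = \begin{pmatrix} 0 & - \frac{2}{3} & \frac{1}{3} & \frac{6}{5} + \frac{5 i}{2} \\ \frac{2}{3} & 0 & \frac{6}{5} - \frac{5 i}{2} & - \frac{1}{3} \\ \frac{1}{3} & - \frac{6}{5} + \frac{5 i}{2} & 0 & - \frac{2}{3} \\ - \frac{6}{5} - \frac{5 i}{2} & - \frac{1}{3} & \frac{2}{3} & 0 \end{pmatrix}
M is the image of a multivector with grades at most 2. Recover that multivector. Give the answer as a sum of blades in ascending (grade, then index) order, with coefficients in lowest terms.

Method: the blade images are trace-orthogonal — tr(rho(e_A) rho(e_B)^-1) = 4 if A = B and 0 otherwise — and rho(e_A)^-1 = (e_A)^2 * rho(e_A) with (e_A)^2 = +1 or -1, so the coefficient of e_A in the preimage is (e_A)^2 * tr(M rho(e_A))/4.
Nonzero projections over blades of grade <= 2: \gamma_{2}: (\gamma_{2})^2 = -1, tr(M rho(\gamma_{2})) = - \frac{24}{5}, coefficient \frac{6}{5}; \gamma_{13}: (\gamma_{13})^2 = +1, tr(M rho(\gamma_{13})) = -10, coefficient -\frac{5}{2}; \gamma_{14}: (\gamma_{14})^2 = +1, tr(M rho(\gamma_{14})) = \frac{4}{3}, coefficient \frac{1}{3}; \gamma_{24}: (\gamma_{24})^2 = -1, tr(M rho(\gamma_{24})) = \frac{8}{3}, coefficient -\frac{2}{3}. Every other blade of grade <= 2 projects to 0.
Answer: \frac{6}{5} \gamma_{2} - \frac{5}{2} \gamma_{13} + \frac{1}{3} \gamma_{14} - \frac{2}{3} \gamma_{24}


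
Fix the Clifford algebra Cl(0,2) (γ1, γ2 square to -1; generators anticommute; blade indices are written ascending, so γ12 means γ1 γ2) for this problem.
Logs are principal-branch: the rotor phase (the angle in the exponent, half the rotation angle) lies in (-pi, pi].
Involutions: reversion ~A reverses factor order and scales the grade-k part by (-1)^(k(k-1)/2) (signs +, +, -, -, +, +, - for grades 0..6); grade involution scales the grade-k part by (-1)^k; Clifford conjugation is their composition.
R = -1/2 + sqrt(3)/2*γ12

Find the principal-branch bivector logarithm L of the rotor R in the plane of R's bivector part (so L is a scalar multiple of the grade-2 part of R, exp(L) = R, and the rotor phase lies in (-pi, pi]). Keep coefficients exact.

The scalar part of R is -1/2, and that scalar determines the rotor phase on the principal branch; recovering the unit plane as bivector-part over sine of the phase gives L = phase * plane.
Concretely: cos(phase) = -1/2 gives phase = ±2*pi/3, and since phase/sin(phase) is even the sign is immaterial: L = (phase/sin(phase)) * <R>_2 = (4*sqrt(3)*pi/9) * <R>_2.
Answer: 2*pi/3*γ12


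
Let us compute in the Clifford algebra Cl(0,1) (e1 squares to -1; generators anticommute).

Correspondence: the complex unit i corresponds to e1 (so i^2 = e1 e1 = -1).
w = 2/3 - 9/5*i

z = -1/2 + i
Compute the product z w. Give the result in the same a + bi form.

In blades: z = -1/2 + e1, w = 2/3 - 9/5*e1.
Distribute z over w term by term (generator squares from the signature, products reordered to ascending indices): (-1/2)*w = -1/3 + 9/10*e1; (e1)*w = 9/5 + 2/3*e1.
Sum: 22/15 + 47/30*e1; translating back through the correspondence:
Answer: 22/15 + 47/30*i


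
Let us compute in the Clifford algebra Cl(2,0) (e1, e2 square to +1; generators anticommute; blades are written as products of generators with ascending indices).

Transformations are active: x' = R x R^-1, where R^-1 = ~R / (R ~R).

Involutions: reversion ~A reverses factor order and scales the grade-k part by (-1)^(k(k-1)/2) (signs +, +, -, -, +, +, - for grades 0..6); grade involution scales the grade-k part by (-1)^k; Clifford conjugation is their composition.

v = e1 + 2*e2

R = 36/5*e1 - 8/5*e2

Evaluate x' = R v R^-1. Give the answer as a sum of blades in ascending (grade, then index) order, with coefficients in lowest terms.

~R = 36/5*e1 - 8/5*e2, and R ~R = 272/5, so R^-1 = ~R / (272/5).
R v = 4 + 16*e1 e2
Answer: 1/17*e1 - 38/17*e2


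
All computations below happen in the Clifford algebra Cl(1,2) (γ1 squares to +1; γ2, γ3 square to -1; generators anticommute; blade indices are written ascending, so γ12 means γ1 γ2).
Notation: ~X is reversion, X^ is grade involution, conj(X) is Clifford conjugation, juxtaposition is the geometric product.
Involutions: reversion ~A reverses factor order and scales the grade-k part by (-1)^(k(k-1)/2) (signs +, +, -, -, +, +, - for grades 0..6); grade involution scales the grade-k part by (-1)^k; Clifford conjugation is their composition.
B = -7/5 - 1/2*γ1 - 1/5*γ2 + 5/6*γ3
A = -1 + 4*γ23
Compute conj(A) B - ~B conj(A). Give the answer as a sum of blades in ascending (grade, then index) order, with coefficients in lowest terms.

first term: 7/5 + 1/2*γ1 + 53/15*γ2 - 1/30*γ3 + 28/5*γ23 + 2*γ123
second term: 7/5 + 1/2*γ1 - 47/15*γ2 - 49/30*γ3 + 28/5*γ23 + 2*γ123
Answer: 20/3*γ2 + 8/5*γ3


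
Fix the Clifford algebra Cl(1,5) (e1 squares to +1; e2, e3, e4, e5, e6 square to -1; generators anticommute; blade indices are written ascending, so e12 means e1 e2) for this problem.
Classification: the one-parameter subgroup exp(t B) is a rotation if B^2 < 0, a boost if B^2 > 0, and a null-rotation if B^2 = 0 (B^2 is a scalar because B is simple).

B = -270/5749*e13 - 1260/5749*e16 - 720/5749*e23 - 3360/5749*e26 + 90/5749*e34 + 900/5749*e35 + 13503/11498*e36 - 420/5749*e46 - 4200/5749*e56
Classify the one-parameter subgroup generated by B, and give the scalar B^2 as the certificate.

B^2 term by term: the squares give (-270/5749)^2*(e13)^2 + (-1260/5749)^2*(e16)^2 + (-720/5749)^2*(e23)^2 + (-3360/5749)^2*(e26)^2 + (90/5749)^2*(e34)^2 + (900/5749)^2*(e35)^2 + (13503/11498)^2*(e36)^2 + (-420/5749)^2*(e46)^2 + (-4200/5749)^2*(e56)^2 = 72900/33051001*(+1) + 1587600/33051001*(+1) + 518400/33051001*(-1) + 11289600/33051001*(-1) + 8100/33051001*(-1) + 810000/33051001*(-1) + 182331009/132204004*(-1) + 176400/33051001*(-1) + 17640000/33051001*(-1) = -9/4 (each basis 2-blade squares to minus the product of its generators' squares); cross terms between blades sharing an index anticommute and cancel; the commuting (index-disjoint) pairs give grade-4 terms 2*c*c'*(blade product), which cancel blade by blade — e1236: -1814400/33051001 + 1814400/33051001 = 0; e1346: 226800/33051001 - 226800/33051001 = 0; e1356: 2268000/33051001 - 2268000/33051001 = 0; e2346: 604800/33051001 - 604800/33051001 = 0; e2356: 6048000/33051001 - 6048000/33051001 = 0; e3456: -756000/33051001 + 756000/33051001 = 0 — confirming B is simple. So B^2 = -9/4.
Answer: rotation, certificate B^2 = -9/4. Why this suffices: the scalar -9/4 survives any versor conjugation, so its sign alone determines the class however B is presented.
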